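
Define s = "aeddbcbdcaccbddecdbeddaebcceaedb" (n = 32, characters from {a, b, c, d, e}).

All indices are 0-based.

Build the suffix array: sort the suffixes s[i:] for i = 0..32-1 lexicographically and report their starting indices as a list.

rank→(start, suffix):
  0 → (9, 'accbddecdbeddaebcceaedb')
  1 → (22, 'aebcceaedb')
  2 → (28, 'aedb')
  3 → (0, 'aeddbcbdcaccbddecdbeddaebcceaedb')
  4 → (31, 'b')
  5 → (4, 'bcbdcaccbddecdbeddaebcceaedb')
  6 → (24, 'bcceaedb')
  7 → (6, 'bdcaccbddecdbeddaebcceaedb')
  8 → (12, 'bddecdbeddaebcceaedb')
  9 → (18, 'beddaebcceaedb')
  10 → (8, 'caccbddecdbeddaebcceaedb')
  11 → (5, 'cbdcaccbddecdbeddaebcceaedb')
  12 → (11, 'cbddecdbeddaebcceaedb')
  13 → (10, 'ccbddecdbeddaebcceaedb')
  14 → (25, 'cceaedb')
  15 → (16, 'cdbeddaebcceaedb')
  16 → (26, 'ceaedb')
  17 → (21, 'daebcceaedb')
  18 → (30, 'db')
  19 → (3, 'dbcbdcaccbddecdbeddaebcceaedb')
  20 → (17, 'dbeddaebcceaedb')
  21 → (7, 'dcaccbddecdbeddaebcceaedb')
  22 → (20, 'ddaebcceaedb')
  23 → (2, 'ddbcbdcaccbddecdbeddaebcceaedb')
  24 → (13, 'ddecdbeddaebcceaedb')
  25 → (14, 'decdbeddaebcceaedb')
  26 → (27, 'eaedb')
  27 → (23, 'ebcceaedb')
  28 → (15, 'ecdbeddaebcceaedb')
  29 → (29, 'edb')
  30 → (19, 'eddaebcceaedb')
  31 → (1, 'eddbcbdcaccbddecdbeddaebcceaedb')

[9, 22, 28, 0, 31, 4, 24, 6, 12, 18, 8, 5, 11, 10, 25, 16, 26, 21, 30, 3, 17, 7, 20, 2, 13, 14, 27, 23, 15, 29, 19, 1]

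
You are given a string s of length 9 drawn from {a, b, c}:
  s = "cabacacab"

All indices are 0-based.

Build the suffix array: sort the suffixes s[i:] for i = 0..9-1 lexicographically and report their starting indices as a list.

sorted suffixes:
  #0 SA[0]=7  'ab'
  #1 SA[1]=1  'abacacab'
  #2 SA[2]=5  'acab'
  #3 SA[3]=3  'acacab'
  #4 SA[4]=8  'b'
  #5 SA[5]=2  'bacacab'
  #6 SA[6]=6  'cab'
  #7 SA[7]=0  'cabacacab'
  #8 SA[8]=4  'cacab'

[7, 1, 5, 3, 8, 2, 6, 0, 4]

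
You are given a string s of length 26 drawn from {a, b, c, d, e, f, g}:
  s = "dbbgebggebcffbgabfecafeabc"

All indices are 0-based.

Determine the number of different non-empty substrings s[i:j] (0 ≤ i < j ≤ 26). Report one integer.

324

rank | idx | suffix
   0 |  23 | abc
   1 |  15 | abfecafeabc
   2 |  20 | afeabc
   3 |   1 | bbgebggebcffbgabfecafeabc
   4 |  24 | bc
   5 |   9 | bcffbgabfecafeabc
   6 |  16 | bfecafeabc
   7 |  13 | bgabfecafeabc
   8 |   2 | bgebggebcffbgabfecafeabc
   9 |   5 | bggebcffbgabfecafeabc
  10 |  25 | c
  11 |  19 | cafeabc
  12 |  10 | cffbgabfecafeabc
  13 |   0 | dbbgebggebcffbgabfecafeabc
  14 |  22 | eabc
  15 |   8 | ebcffbgabfecafeabc
  16 |   4 | ebggebcffbgabfecafeabc
  17 |  18 | ecafeabc
  18 |  12 | fbgabfecafeabc
  19 |  21 | feabc
  20 |  17 | fecafeabc
  21 |  11 | ffbgabfecafeabc
  22 |  14 | gabfecafeabc
  23 |   7 | gebcffbgabfecafeabc
  24 |   3 | gebggebcffbgabfecafeabc
  25 |   6 | ggebcffbgabfecafeabc

SA = [23, 15, 20, 1, 24, 9, 16, 13, 2, 5, 25, 19, 10, 0, 22, 8, 4, 18, 12, 21, 17, 11, 14, 7, 3, 6]
rank  pair      lcp
   1  s[23:],s[15:]  2  'ab'
   2  s[15:],s[20:]  1  'a'
   3  s[20:],s[1:]  0  ''
   4  s[1:],s[24:]  1  'b'
   5  s[24:],s[9:]  2  'bc'
   6  s[9:],s[16:]  1  'b'
   7  s[16:],s[13:]  1  'b'
   8  s[13:],s[2:]  2  'bg'
   9  s[2:],s[5:]  2  'bg'
  10  s[5:],s[25:]  0  ''
  11  s[25:],s[19:]  1  'c'
  12  s[19:],s[10:]  1  'c'
  13  s[10:],s[0:]  0  ''
  14  s[0:],s[22:]  0  ''
  15  s[22:],s[8:]  1  'e'
  16  s[8:],s[4:]  2  'eb'
  17  s[4:],s[18:]  1  'e'
  18  s[18:],s[12:]  0  ''
  19  s[12:],s[21:]  1  'f'
  20  s[21:],s[17:]  2  'fe'
  21  s[17:],s[11:]  1  'f'
  22  s[11:],s[14:]  0  ''
  23  s[14:],s[7:]  1  'g'
  24  s[7:],s[3:]  3  'geb'
  25  s[3:],s[6:]  1  'g'

n(n+1)/2 = 26·27/2 = 351
Σ LCP = 0 + 2 + 1 + 0 + 1 + 2 + 1 + 1 + 2 + 2 + 0 + 1 + 1 + 0 + 0 + 1 + 2 + 1 + 0 + 1 + 2 + 1 + 0 + 1 + 3 + 1 = 27
distinct = 351 − 27 = 324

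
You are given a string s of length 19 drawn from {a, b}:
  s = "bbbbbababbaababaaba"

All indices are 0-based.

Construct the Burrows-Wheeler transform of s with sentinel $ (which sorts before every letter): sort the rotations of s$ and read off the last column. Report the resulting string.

rank  rotation              last
    0  $bbbbbababbaababaaba  a
    1  a$bbbbbababbaababaab  b
    2  aaba$bbbbbababbaabab  b
    3  aababaaba$bbbbbababb  b
    4  aba$bbbbbababbaababa  a
    5  abaaba$bbbbbababbaab  b
    6  ababaaba$bbbbbababba  a
    7  ababbaababaaba$bbbbb  b
    8  abbaababaaba$bbbbbab  b
    9  ba$bbbbbababbaababaa  a
   10  baaba$bbbbbababbaaba  a
   11  baababaaba$bbbbbabab  b
   12  babaaba$bbbbbababbaa  a
   13  bababbaababaaba$bbbb  b
   14  babbaababaaba$bbbbba  a
   15  bbaababaaba$bbbbbaba  a
   16  bbababbaababaaba$bbb  b
   17  bbbababbaababaaba$bb  b
   18  bbbbababbaababaaba$b  b
   19  bbbbbababbaababaaba$  $

abbbababbaababaabbb$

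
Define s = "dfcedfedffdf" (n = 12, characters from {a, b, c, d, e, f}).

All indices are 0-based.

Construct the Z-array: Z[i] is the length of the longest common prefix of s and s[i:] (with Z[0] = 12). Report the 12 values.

[12, 0, 0, 0, 2, 0, 0, 2, 0, 0, 2, 0]

Z[0]=12
i=1: outside box; Z[1]=0
i=2: outside box; Z[2]=0
i=3: outside box; Z[3]=0
i=4: outside box; Z[4]=2 extend→box=[4,6)
i=5: min(r-i=1, Z[1]=0)=0; Z[5]=0
i=6: outside box; Z[6]=0
i=7: outside box; Z[7]=2 extend→box=[7,9)
i=8: min(r-i=1, Z[1]=0)=0; Z[8]=0
i=9: outside box; Z[9]=0
i=10: outside box; Z[10]=2 extend→box=[10,12)
i=11: min(r-i=1, Z[1]=0)=0; Z[11]=0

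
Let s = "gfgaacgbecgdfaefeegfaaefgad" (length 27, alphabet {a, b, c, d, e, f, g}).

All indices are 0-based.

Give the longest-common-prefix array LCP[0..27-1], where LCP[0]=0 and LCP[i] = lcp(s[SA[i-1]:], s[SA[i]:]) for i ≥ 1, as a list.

[0, 2, 1, 1, 1, 3, 0, 0, 2, 0, 1, 0, 1, 1, 2, 1, 0, 2, 1, 1, 3, 0, 2, 1, 1, 1, 2]

sorted suffixes:
  #0 SA[0]=3  'aacgbecgdfaefeegfaaefgad'
  #1 SA[1]=20  'aaefgad'
  #2 SA[2]=4  'acgbecgdfaefeegfaaefgad'
  #3 SA[3]=25  'ad'
  #4 SA[4]=13  'aefeegfaaefgad'
  #5 SA[5]=21  'aefgad'
  #6 SA[6]=7  'becgdfaefeegfaaefgad'
  #7 SA[7]=5  'cgbecgdfaefeegfaaefgad'
  #8 SA[8]=9  'cgdfaefeegfaaefgad'
  #9 SA[9]=26  'd'
  #10 SA[10]=11  'dfaefeegfaaefgad'
  #11 SA[11]=8  'ecgdfaefeegfaaefgad'
  #12 SA[12]=16  'eegfaaefgad'
  #13 SA[13]=14  'efeegfaaefgad'
  #14 SA[14]=22  'efgad'
  #15 SA[15]=17  'egfaaefgad'
  #16 SA[16]=19  'faaefgad'
  #17 SA[17]=12  'faefeegfaaefgad'
  #18 SA[18]=15  'feegfaaefgad'
  #19 SA[19]=1  'fgaacgbecgdfaefeegfaaefgad'
  #20 SA[20]=23  'fgad'
  #21 SA[21]=2  'gaacgbecgdfaefeegfaaefgad'
  #22 SA[22]=24  'gad'
  #23 SA[23]=6  'gbecgdfaefeegfaaefgad'
  #24 SA[24]=10  'gdfaefeegfaaefgad'
  #25 SA[25]=18  'gfaaefgad'
  #26 SA[26]=0  'gfgaacgbecgdfaefeegfaaefgad'

SA = [3, 20, 4, 25, 13, 21, 7, 5, 9, 26, 11, 8, 16, 14, 22, 17, 19, 12, 15, 1, 23, 2, 24, 6, 10, 18, 0]
i: (SA[i-1],SA[i]) lcp shared
  1: (3,20) 2 'aa'
  2: (20,4) 1 'a'
  3: (4,25) 1 'a'
  4: (25,13) 1 'a'
  5: (13,21) 3 'aef'
  6: (21,7) 0 ''
  7: (7,5) 0 ''
  8: (5,9) 2 'cg'
  9: (9,26) 0 ''
  10: (26,11) 1 'd'
  11: (11,8) 0 ''
  12: (8,16) 1 'e'
  13: (16,14) 1 'e'
  14: (14,22) 2 'ef'
  15: (22,17) 1 'e'
  16: (17,19) 0 ''
  17: (19,12) 2 'fa'
  18: (12,15) 1 'f'
  19: (15,1) 1 'f'
  20: (1,23) 3 'fga'
  21: (23,2) 0 ''
  22: (2,24) 2 'ga'
  23: (24,6) 1 'g'
  24: (6,10) 1 'g'
  25: (10,18) 1 'g'
  26: (18,0) 2 'gf'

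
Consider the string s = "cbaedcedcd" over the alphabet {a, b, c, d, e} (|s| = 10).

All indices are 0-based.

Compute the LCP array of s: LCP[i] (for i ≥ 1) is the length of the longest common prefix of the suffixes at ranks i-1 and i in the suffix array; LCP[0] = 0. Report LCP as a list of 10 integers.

rank | idx | suffix
   0 |   2 | aedcedcd
   1 |   1 | baedcedcd
   2 |   0 | cbaedcedcd
   3 |   8 | cd
   4 |   5 | cedcd
   5 |   9 | d
   6 |   7 | dcd
   7 |   4 | dcedcd
   8 |   6 | edcd
   9 |   3 | edcedcd

SA = [2, 1, 0, 8, 5, 9, 7, 4, 6, 3]
rank  pair      lcp
   1  s[2:],s[1:]  0  ''
   2  s[1:],s[0:]  0  ''
   3  s[0:],s[8:]  1  'c'
   4  s[8:],s[5:]  1  'c'
   5  s[5:],s[9:]  0  ''
   6  s[9:],s[7:]  1  'd'
   7  s[7:],s[4:]  2  'dc'
   8  s[4:],s[6:]  0  ''
   9  s[6:],s[3:]  3  'edc'

[0, 0, 0, 1, 1, 0, 1, 2, 0, 3]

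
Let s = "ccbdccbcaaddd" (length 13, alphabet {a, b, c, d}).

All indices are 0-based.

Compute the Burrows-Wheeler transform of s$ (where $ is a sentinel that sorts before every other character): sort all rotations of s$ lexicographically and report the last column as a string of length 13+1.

dcaccbccd$dbda

rank  rotation        last
    0  $ccbdccbcaaddd  d
    1  aaddd$ccbdccbc  c
    2  addd$ccbdccbca  a
    3  bcaaddd$ccbdcc  c
    4  bdccbcaaddd$cc  c
    5  caaddd$ccbdccb  b
    6  cbcaaddd$ccbdc  c
    7  cbdccbcaaddd$c  c
    8  ccbcaaddd$ccbd  d
    9  ccbdccbcaaddd$  $
   10  d$ccbdccbcaadd  d
   11  dccbcaaddd$ccb  b
   12  dd$ccbdccbcaad  d
   13  ddd$ccbdccbcaa  a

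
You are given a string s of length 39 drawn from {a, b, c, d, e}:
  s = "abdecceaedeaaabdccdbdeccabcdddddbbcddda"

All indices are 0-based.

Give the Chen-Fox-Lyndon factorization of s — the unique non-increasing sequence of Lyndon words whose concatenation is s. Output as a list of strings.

emit factor 1: 'abdecceaede' (i=0, period=11)
emit factor 2: 'aaabdccdbdeccabcdddddbbcddd' (i=11, period=27)
emit factor 3: 'a' (i=38, period=1)

["abdecceaede", "aaabdccdbdeccabcdddddbbcddd", "a"]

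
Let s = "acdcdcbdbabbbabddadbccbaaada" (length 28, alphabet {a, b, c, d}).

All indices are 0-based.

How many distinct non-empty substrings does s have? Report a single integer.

rank→(start, suffix):
  0 → (27, 'a')
  1 → (23, 'aaada')
  2 → (24, 'aada')
  3 → (9, 'abbbabddadbccbaaada')
  4 → (13, 'abddadbccbaaada')
  5 → (0, 'acdcdcbdbabbbabddadbccbaaada')
  6 → (25, 'ada')
  7 → (17, 'adbccbaaada')
  8 → (22, 'baaada')
  9 → (8, 'babbbabddadbccbaaada')
  10 → (12, 'babddadbccbaaada')
  11 → (11, 'bbabddadbccbaaada')
  12 → (10, 'bbbabddadbccbaaada')
  13 → (19, 'bccbaaada')
  14 → (6, 'bdbabbbabddadbccbaaada')
  15 → (14, 'bddadbccbaaada')
  16 → (21, 'cbaaada')
  17 → (5, 'cbdbabbbabddadbccbaaada')
  18 → (20, 'ccbaaada')
  19 → (3, 'cdcbdbabbbabddadbccbaaada')
  20 → (1, 'cdcdcbdbabbbabddadbccbaaada')
  21 → (26, 'da')
  22 → (16, 'dadbccbaaada')
  23 → (7, 'dbabbbabddadbccbaaada')
  24 → (18, 'dbccbaaada')
  25 → (4, 'dcbdbabbbabddadbccbaaada')
  26 → (2, 'dcdcbdbabbbabddadbccbaaada')
  27 → (15, 'ddadbccbaaada')

SA = [27, 23, 24, 9, 13, 0, 25, 17, 22, 8, 12, 11, 10, 19, 6, 14, 21, 5, 20, 3, 1, 26, 16, 7, 18, 4, 2, 15]
[i] adj suffixes → lcp
  [1] 27/23 → 1 ('a')
  [2] 23/24 → 2 ('aa')
  [3] 24/9 → 1 ('a')
  [4] 9/13 → 2 ('ab')
  [5] 13/0 → 1 ('a')
  [6] 0/25 → 1 ('a')
  [7] 25/17 → 2 ('ad')
  [8] 17/22 → 0 ('')
  [9] 22/8 → 2 ('ba')
  [10] 8/12 → 3 ('bab')
  [11] 12/11 → 1 ('b')
  [12] 11/10 → 2 ('bb')
  [13] 10/19 → 1 ('b')
  [14] 19/6 → 1 ('b')
  [15] 6/14 → 2 ('bd')
  [16] 14/21 → 0 ('')
  [17] 21/5 → 2 ('cb')
  [18] 5/20 → 1 ('c')
  [19] 20/3 → 1 ('c')
  [20] 3/1 → 3 ('cdc')
  [21] 1/26 → 0 ('')
  [22] 26/16 → 2 ('da')
  [23] 16/7 → 1 ('d')
  [24] 7/18 → 2 ('db')
  [25] 18/4 → 1 ('d')
  [26] 4/2 → 2 ('dc')
  [27] 2/15 → 1 ('d')

n(n+1)/2 = 28·29/2 = 406
Σ LCP = 0 + 1 + 2 + 1 + 2 + 1 + 1 + 2 + 0 + 2 + 3 + 1 + 2 + 1 + 1 + 2 + 0 + 2 + 1 + 1 + 3 + 0 + 2 + 1 + 2 + 1 + 2 + 1 = 38
distinct = 406 − 38 = 368

368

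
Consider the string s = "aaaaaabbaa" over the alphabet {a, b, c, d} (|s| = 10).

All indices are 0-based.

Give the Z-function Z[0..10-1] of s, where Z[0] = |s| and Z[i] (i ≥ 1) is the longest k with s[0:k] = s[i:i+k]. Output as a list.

Z[0]=10
i=1: outside box; Z[1]=5 grow→box=[1,6)
i=2: min(r-i=4, Z[1]=5)=4; Z[2]=4
i=3: min(r-i=3, Z[2]=4)=3; Z[3]=3
i=4: min(r-i=2, Z[3]=3)=2; Z[4]=2
i=5: min(r-i=1, Z[4]=2)=1; Z[5]=1
i=6: outside box; Z[6]=0
i=7: outside box; Z[7]=0
i=8: outside box; Z[8]=2 grow→box=[8,10)
i=9: min(r-i=1, Z[1]=5)=1; Z[9]=1

[10, 5, 4, 3, 2, 1, 0, 0, 2, 1]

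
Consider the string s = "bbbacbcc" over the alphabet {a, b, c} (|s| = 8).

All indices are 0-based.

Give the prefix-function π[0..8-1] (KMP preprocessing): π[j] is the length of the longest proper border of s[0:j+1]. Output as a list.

[0, 1, 2, 0, 0, 1, 0, 0]

π[0] = 0
j=1 s[j]='b': π[1]=1 (border 'b')
j=2 s[j]='b': π[2]=2 (border 'bb')
j=3 s[j]='a': k: 2→1→0; π[3]=0 (border '')
j=4 s[j]='c': π[4]=0 (border '')
j=5 s[j]='b': π[5]=1 (border 'b')
j=6 s[j]='c': k: 1→0; π[6]=0 (border '')
j=7 s[j]='c': π[7]=0 (border '')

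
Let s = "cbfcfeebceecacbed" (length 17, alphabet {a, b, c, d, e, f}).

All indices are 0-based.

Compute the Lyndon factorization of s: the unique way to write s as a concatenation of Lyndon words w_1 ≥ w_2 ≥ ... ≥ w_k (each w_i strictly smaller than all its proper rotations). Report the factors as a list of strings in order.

emit factor 1: 'c' (i=0, period=1)
emit factor 2: 'bfcfee' (i=1, period=6)
emit factor 3: 'bceec' (i=7, period=5)
emit factor 4: 'acbed' (i=12, period=5)

["c", "bfcfee", "bceec", "acbed"]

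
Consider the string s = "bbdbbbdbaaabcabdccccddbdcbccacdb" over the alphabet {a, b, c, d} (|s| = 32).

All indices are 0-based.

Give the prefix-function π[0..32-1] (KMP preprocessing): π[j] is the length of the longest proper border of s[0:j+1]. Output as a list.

π[0] = 0
j=1 s[j]='b': π[1]=1 (border 'b')
j=2 s[j]='d': k: 1→0; π[2]=0 (border '')
j=3 s[j]='b': π[3]=1 (border 'b')
j=4 s[j]='b': π[4]=2 (border 'bb')
j=5 s[j]='b': k: 2→1; π[5]=2 (border 'bb')
j=6 s[j]='d': π[6]=3 (border 'bbd')
j=7 s[j]='b': π[7]=4 (border 'bbdb')
j=8 s[j]='a': k: 4→1→0; π[8]=0 (border '')
j=9 s[j]='a': π[9]=0 (border '')
j=10 s[j]='a': π[10]=0 (border '')
j=11 s[j]='b': π[11]=1 (border 'b')
j=12 s[j]='c': k: 1→0; π[12]=0 (border '')
j=13 s[j]='a': π[13]=0 (border '')
j=14 s[j]='b': π[14]=1 (border 'b')
j=15 s[j]='d': k: 1→0; π[15]=0 (border '')
j=16 s[j]='c': π[16]=0 (border '')
j=17 s[j]='c': π[17]=0 (border '')
j=18 s[j]='c': π[18]=0 (border '')
j=19 s[j]='c': π[19]=0 (border '')
j=20 s[j]='d': π[20]=0 (border '')
j=21 s[j]='d': π[21]=0 (border '')
j=22 s[j]='b': π[22]=1 (border 'b')
j=23 s[j]='d': k: 1→0; π[23]=0 (border '')
j=24 s[j]='c': π[24]=0 (border '')
j=25 s[j]='b': π[25]=1 (border 'b')
j=26 s[j]='c': k: 1→0; π[26]=0 (border '')
j=27 s[j]='c': π[27]=0 (border '')
j=28 s[j]='a': π[28]=0 (border '')
j=29 s[j]='c': π[29]=0 (border '')
j=30 s[j]='d': π[30]=0 (border '')
j=31 s[j]='b': π[31]=1 (border 'b')

[0, 1, 0, 1, 2, 2, 3, 4, 0, 0, 0, 1, 0, 0, 1, 0, 0, 0, 0, 0, 0, 0, 1, 0, 0, 1, 0, 0, 0, 0, 0, 1]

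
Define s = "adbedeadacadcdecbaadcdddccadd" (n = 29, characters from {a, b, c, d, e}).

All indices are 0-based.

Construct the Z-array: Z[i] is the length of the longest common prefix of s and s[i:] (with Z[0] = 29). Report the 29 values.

[29, 0, 0, 0, 0, 0, 2, 0, 1, 0, 2, 0, 0, 0, 0, 0, 0, 1, 2, 0, 0, 0, 0, 0, 0, 0, 2, 0, 0]

Z[0]=29
i=1: outside box; Z[1]=0
i=2: outside box; Z[2]=0
i=3: outside box; Z[3]=0
i=4: outside box; Z[4]=0
i=5: outside box; Z[5]=0
i=6: outside box; Z[6]=2 extend→box=[6,8)
i=7: min(r-i=1, Z[1]=0)=0; Z[7]=0
i=8: outside box; Z[8]=1 extend→box=[8,9)
i=9: outside box; Z[9]=0
i=10: outside box; Z[10]=2 extend→box=[10,12)
i=11: min(r-i=1, Z[1]=0)=0; Z[11]=0
i=12: outside box; Z[12]=0
i=13: outside box; Z[13]=0
i=14: outside box; Z[14]=0
i=15: outside box; Z[15]=0
i=16: outside box; Z[16]=0
i=17: outside box; Z[17]=1 extend→box=[17,18)
i=18: outside box; Z[18]=2 extend→box=[18,20)
i=19: min(r-i=1, Z[1]=0)=0; Z[19]=0
i=20: outside box; Z[20]=0
i=21: outside box; Z[21]=0
i=22: outside box; Z[22]=0
i=23: outside box; Z[23]=0
i=24: outside box; Z[24]=0
i=25: outside box; Z[25]=0
i=26: outside box; Z[26]=2 extend→box=[26,28)
i=27: min(r-i=1, Z[1]=0)=0; Z[27]=0
i=28: outside box; Z[28]=0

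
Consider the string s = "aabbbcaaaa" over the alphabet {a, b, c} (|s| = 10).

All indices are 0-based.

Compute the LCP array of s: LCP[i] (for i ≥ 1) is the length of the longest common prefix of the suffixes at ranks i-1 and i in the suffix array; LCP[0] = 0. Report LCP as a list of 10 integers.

sorted suffixes:
  #0 SA[0]=9  'a'
  #1 SA[1]=8  'aa'
  #2 SA[2]=7  'aaa'
  #3 SA[3]=6  'aaaa'
  #4 SA[4]=0  'aabbbcaaaa'
  #5 SA[5]=1  'abbbcaaaa'
  #6 SA[6]=2  'bbbcaaaa'
  #7 SA[7]=3  'bbcaaaa'
  #8 SA[8]=4  'bcaaaa'
  #9 SA[9]=5  'caaaa'

SA = [9, 8, 7, 6, 0, 1, 2, 3, 4, 5]
i: (SA[i-1],SA[i]) lcp shared
  1: (9,8) 1 'a'
  2: (8,7) 2 'aa'
  3: (7,6) 3 'aaa'
  4: (6,0) 2 'aa'
  5: (0,1) 1 'a'
  6: (1,2) 0 ''
  7: (2,3) 2 'bb'
  8: (3,4) 1 'b'
  9: (4,5) 0 ''

[0, 1, 2, 3, 2, 1, 0, 2, 1, 0]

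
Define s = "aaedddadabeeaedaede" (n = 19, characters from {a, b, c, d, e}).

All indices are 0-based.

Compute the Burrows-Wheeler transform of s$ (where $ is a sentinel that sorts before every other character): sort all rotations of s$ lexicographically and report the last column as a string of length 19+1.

rank  rotation              last
    0  $aaedddadabeeaedaede  e
    1  aaedddadabeeaedaede$  $
    2  abeeaedaede$aaedddad  d
    3  adabeeaedaede$aaeddd  d
    4  aedaede$aaedddadabee  e
    5  aedddadabeeaedaede$a  a
    6  aede$aaedddadabeeaed  d
    7  beeaedaede$aaedddada  a
    8  dabeeaedaede$aaeddda  a
    9  dadabeeaedaede$aaedd  d
   10  daede$aaedddadabeeae  e
   11  ddadabeeaedaede$aaed  d
   12  dddadabeeaedaede$aae  e
   13  de$aaedddadabeeaedae  e
   14  e$aaedddadabeeaedaed  d
   15  eaedaede$aaedddadabe  e
   16  edaede$aaedddadabeea  a
   17  edddadabeeaedaede$aa  a
   18  ede$aaedddadabeeaeda  a
   19  eeaedaede$aaedddadab  b

e$ddeadaadedeedeaaab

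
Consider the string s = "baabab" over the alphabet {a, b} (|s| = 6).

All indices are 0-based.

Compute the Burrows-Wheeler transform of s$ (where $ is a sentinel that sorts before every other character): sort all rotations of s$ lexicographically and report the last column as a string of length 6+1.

bbbaa$a

rank  rotation last
    0  $baabab  b
    1  aabab$b  b
    2  ab$baab  b
    3  abab$ba  a
    4  b$baaba  a
    5  baabab$  $
    6  bab$baa  a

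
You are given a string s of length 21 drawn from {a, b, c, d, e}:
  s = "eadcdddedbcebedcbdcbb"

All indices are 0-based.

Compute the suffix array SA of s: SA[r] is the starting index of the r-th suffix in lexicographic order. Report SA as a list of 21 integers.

[1, 20, 19, 9, 16, 12, 18, 15, 3, 10, 8, 17, 14, 2, 4, 5, 6, 0, 11, 7, 13]

rank→(start, suffix):
  0 → (1, 'adcdddedbcebedcbdcbb')
  1 → (20, 'b')
  2 → (19, 'bb')
  3 → (9, 'bcebedcbdcbb')
  4 → (16, 'bdcbb')
  5 → (12, 'bedcbdcbb')
  6 → (18, 'cbb')
  7 → (15, 'cbdcbb')
  8 → (3, 'cdddedbcebedcbdcbb')
  9 → (10, 'cebedcbdcbb')
  10 → (8, 'dbcebedcbdcbb')
  11 → (17, 'dcbb')
  12 → (14, 'dcbdcbb')
  13 → (2, 'dcdddedbcebedcbdcbb')
  14 → (4, 'dddedbcebedcbdcbb')
  15 → (5, 'ddedbcebedcbdcbb')
  16 → (6, 'dedbcebedcbdcbb')
  17 → (0, 'eadcdddedbcebedcbdcbb')
  18 → (11, 'ebedcbdcbb')
  19 → (7, 'edbcebedcbdcbb')
  20 → (13, 'edcbdcbb')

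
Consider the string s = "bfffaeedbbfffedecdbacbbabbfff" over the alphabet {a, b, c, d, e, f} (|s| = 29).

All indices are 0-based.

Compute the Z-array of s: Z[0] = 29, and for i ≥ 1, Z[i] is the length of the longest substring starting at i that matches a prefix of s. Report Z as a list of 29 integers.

[29, 0, 0, 0, 0, 0, 0, 0, 1, 4, 0, 0, 0, 0, 0, 0, 0, 0, 1, 0, 0, 1, 1, 0, 1, 4, 0, 0, 0]

Z[0]=29
i=1: fresh scan; Z[1]=0
i=2: fresh scan; Z[2]=0
i=3: fresh scan; Z[3]=0
i=4: fresh scan; Z[4]=0
i=5: fresh scan; Z[5]=0
i=6: fresh scan; Z[6]=0
i=7: fresh scan; Z[7]=0
i=8: fresh scan; Z[8]=1 scan→box=[8,9)
i=9: fresh scan; Z[9]=4 scan→box=[9,13)
i=10: min(r-i=3, Z[1]=0)=0; Z[10]=0
i=11: min(r-i=2, Z[2]=0)=0; Z[11]=0
i=12: min(r-i=1, Z[3]=0)=0; Z[12]=0
i=13: fresh scan; Z[13]=0
i=14: fresh scan; Z[14]=0
i=15: fresh scan; Z[15]=0
i=16: fresh scan; Z[16]=0
i=17: fresh scan; Z[17]=0
i=18: fresh scan; Z[18]=1 scan→box=[18,19)
i=19: fresh scan; Z[19]=0
i=20: fresh scan; Z[20]=0
i=21: fresh scan; Z[21]=1 scan→box=[21,22)
i=22: fresh scan; Z[22]=1 scan→box=[22,23)
i=23: fresh scan; Z[23]=0
i=24: fresh scan; Z[24]=1 scan→box=[24,25)
i=25: fresh scan; Z[25]=4 scan→box=[25,29)
i=26: min(r-i=3, Z[1]=0)=0; Z[26]=0
i=27: min(r-i=2, Z[2]=0)=0; Z[27]=0
i=28: min(r-i=1, Z[3]=0)=0; Z[28]=0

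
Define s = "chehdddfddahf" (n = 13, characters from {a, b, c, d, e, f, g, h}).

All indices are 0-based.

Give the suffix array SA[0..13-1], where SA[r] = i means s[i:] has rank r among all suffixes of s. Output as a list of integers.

[10, 0, 9, 8, 4, 5, 6, 2, 12, 7, 3, 1, 11]

rank | idx | suffix
   0 |  10 | ahf
   1 |   0 | chehdddfddahf
   2 |   9 | dahf
   3 |   8 | ddahf
   4 |   4 | dddfddahf
   5 |   5 | ddfddahf
   6 |   6 | dfddahf
   7 |   2 | ehdddfddahf
   8 |  12 | f
   9 |   7 | fddahf
  10 |   3 | hdddfddahf
  11 |   1 | hehdddfddahf
  12 |  11 | hf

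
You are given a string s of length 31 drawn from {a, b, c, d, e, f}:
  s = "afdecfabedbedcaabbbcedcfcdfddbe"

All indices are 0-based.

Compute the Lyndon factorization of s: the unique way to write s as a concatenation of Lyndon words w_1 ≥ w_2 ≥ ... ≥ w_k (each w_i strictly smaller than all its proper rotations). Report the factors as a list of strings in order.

["afdecf", "abedbedc", "aabbbcedcfcdfddbe"]

emit factor 1: 'afdecf' (i=0, period=6)
emit factor 2: 'abedbedc' (i=6, period=8)
emit factor 3: 'aabbbcedcfcdfddbe' (i=14, period=17)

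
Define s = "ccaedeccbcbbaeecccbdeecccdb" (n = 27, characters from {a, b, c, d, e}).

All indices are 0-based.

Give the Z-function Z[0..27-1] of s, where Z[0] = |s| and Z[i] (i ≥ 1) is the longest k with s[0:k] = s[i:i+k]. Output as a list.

[27, 1, 0, 0, 0, 0, 2, 1, 0, 1, 0, 0, 0, 0, 0, 2, 2, 1, 0, 0, 0, 0, 2, 2, 1, 0, 0]

Z[0]=27
i=1: outside box; Z[1]=1 scan→box=[1,2)
i=2: outside box; Z[2]=0
i=3: outside box; Z[3]=0
i=4: outside box; Z[4]=0
i=5: outside box; Z[5]=0
i=6: outside box; Z[6]=2 scan→box=[6,8)
i=7: min(r-i=1, Z[1]=1)=1; Z[7]=1
i=8: outside box; Z[8]=0
i=9: outside box; Z[9]=1 scan→box=[9,10)
i=10: outside box; Z[10]=0
i=11: outside box; Z[11]=0
i=12: outside box; Z[12]=0
i=13: outside box; Z[13]=0
i=14: outside box; Z[14]=0
i=15: outside box; Z[15]=2 scan→box=[15,17)
i=16: min(r-i=1, Z[1]=1)=1; Z[16]=2 scan→box=[16,18)
i=17: min(r-i=1, Z[1]=1)=1; Z[17]=1
i=18: outside box; Z[18]=0
i=19: outside box; Z[19]=0
i=20: outside box; Z[20]=0
i=21: outside box; Z[21]=0
i=22: outside box; Z[22]=2 scan→box=[22,24)
i=23: min(r-i=1, Z[1]=1)=1; Z[23]=2 scan→box=[23,25)
i=24: min(r-i=1, Z[1]=1)=1; Z[24]=1
i=25: outside box; Z[25]=0
i=26: outside box; Z[26]=0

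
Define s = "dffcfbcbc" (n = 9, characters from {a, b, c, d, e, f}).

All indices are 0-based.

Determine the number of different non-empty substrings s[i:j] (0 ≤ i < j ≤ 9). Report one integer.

39

rank→(start, suffix):
  0 → (7, 'bc')
  1 → (5, 'bcbc')
  2 → (8, 'c')
  3 → (6, 'cbc')
  4 → (3, 'cfbcbc')
  5 → (0, 'dffcfbcbc')
  6 → (4, 'fbcbc')
  7 → (2, 'fcfbcbc')
  8 → (1, 'ffcfbcbc')

SA = [7, 5, 8, 6, 3, 0, 4, 2, 1]
[i] adj suffixes → lcp
  [1] 7/5 → 2 ('bc')
  [2] 5/8 → 0 ('')
  [3] 8/6 → 1 ('c')
  [4] 6/3 → 1 ('c')
  [5] 3/0 → 0 ('')
  [6] 0/4 → 0 ('')
  [7] 4/2 → 1 ('f')
  [8] 2/1 → 1 ('f')

n(n+1)/2 = 9·10/2 = 45
Σ LCP = 0 + 2 + 0 + 1 + 1 + 0 + 0 + 1 + 1 = 6
distinct = 45 − 6 = 39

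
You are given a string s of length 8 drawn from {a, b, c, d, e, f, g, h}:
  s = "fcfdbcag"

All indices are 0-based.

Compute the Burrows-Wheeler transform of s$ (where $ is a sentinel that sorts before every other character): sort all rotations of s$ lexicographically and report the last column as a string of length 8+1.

gcdbff$ca

rank  rotation   last
    0  $fcfdbcag  g
    1  ag$fcfdbc  c
    2  bcag$fcfd  d
    3  cag$fcfdb  b
    4  cfdbcag$f  f
    5  dbcag$fcf  f
    6  fcfdbcag$  $
    7  fdbcag$fc  c
    8  g$fcfdbca  a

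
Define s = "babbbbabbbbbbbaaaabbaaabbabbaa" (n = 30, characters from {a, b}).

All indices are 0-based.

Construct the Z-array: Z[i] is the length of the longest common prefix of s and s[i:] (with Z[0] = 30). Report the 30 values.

Z[0]=30
i=1: fresh scan; Z[1]=0
i=2: fresh scan; Z[2]=1 scan→box=[2,3)
i=3: fresh scan; Z[3]=1 scan→box=[3,4)
i=4: fresh scan; Z[4]=1 scan→box=[4,5)
i=5: fresh scan; Z[5]=6 scan→box=[5,11)
i=6: min(r-i=5, Z[1]=0)=0; Z[6]=0
i=7: min(r-i=4, Z[2]=1)=1; Z[7]=1
i=8: min(r-i=3, Z[3]=1)=1; Z[8]=1
i=9: min(r-i=2, Z[4]=1)=1; Z[9]=1
i=10: min(r-i=1, Z[5]=6)=1; Z[10]=1
i=11: fresh scan; Z[11]=1 scan→box=[11,12)
i=12: fresh scan; Z[12]=1 scan→box=[12,13)
i=13: fresh scan; Z[13]=2 scan→box=[13,15)
i=14: min(r-i=1, Z[1]=0)=0; Z[14]=0
i=15: fresh scan; Z[15]=0
i=16: fresh scan; Z[16]=0
i=17: fresh scan; Z[17]=0
i=18: fresh scan; Z[18]=1 scan→box=[18,19)
i=19: fresh scan; Z[19]=2 scan→box=[19,21)
i=20: min(r-i=1, Z[1]=0)=0; Z[20]=0
i=21: fresh scan; Z[21]=0
i=22: fresh scan; Z[22]=0
i=23: fresh scan; Z[23]=1 scan→box=[23,24)
i=24: fresh scan; Z[24]=4 scan→box=[24,28)
i=25: min(r-i=3, Z[1]=0)=0; Z[25]=0
i=26: min(r-i=2, Z[2]=1)=1; Z[26]=1
i=27: min(r-i=1, Z[3]=1)=1; Z[27]=2 scan→box=[27,29)
i=28: min(r-i=1, Z[1]=0)=0; Z[28]=0
i=29: fresh scan; Z[29]=0

[30, 0, 1, 1, 1, 6, 0, 1, 1, 1, 1, 1, 1, 2, 0, 0, 0, 0, 1, 2, 0, 0, 0, 1, 4, 0, 1, 2, 0, 0]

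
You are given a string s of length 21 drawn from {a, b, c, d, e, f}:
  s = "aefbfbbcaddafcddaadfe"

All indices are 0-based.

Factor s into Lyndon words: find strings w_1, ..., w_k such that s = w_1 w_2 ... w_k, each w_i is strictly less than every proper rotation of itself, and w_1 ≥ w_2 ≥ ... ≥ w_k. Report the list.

emit factor 1: 'aefbfbbc' (i=0, period=8)
emit factor 2: 'addafcdd' (i=8, period=8)
emit factor 3: 'aadfe' (i=16, period=5)

["aefbfbbc", "addafcdd", "aadfe"]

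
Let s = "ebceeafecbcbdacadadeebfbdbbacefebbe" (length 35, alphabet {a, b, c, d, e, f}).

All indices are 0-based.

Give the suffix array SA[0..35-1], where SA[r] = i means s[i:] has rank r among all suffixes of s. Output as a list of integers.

sorted suffixes:
  #0 SA[0]=13  'acadadeebfbdbbacefebbe'
  #1 SA[1]=27  'acefebbe'
  #2 SA[2]=15  'adadeebfbdbbacefebbe'
  #3 SA[3]=17  'adeebfbdbbacefebbe'
  #4 SA[4]=5  'afecbcbdacadadeebfbdbbacefebbe'
  #5 SA[5]=26  'bacefebbe'
  #6 SA[6]=25  'bbacefebbe'
  #7 SA[7]=32  'bbe'
  #8 SA[8]=9  'bcbdacadadeebfbdbbacefebbe'
  #9 SA[9]=1  'bceeafecbcbdacadadeebfbdbbacefebbe'
  #10 SA[10]=11  'bdacadadeebfbdbbacefebbe'
  #11 SA[11]=23  'bdbbacefebbe'
  #12 SA[12]=33  'be'
  #13 SA[13]=21  'bfbdbbacefebbe'
  #14 SA[14]=14  'cadadeebfbdbbacefebbe'
  #15 SA[15]=8  'cbcbdacadadeebfbdbbacefebbe'
  #16 SA[16]=10  'cbdacadadeebfbdbbacefebbe'
  #17 SA[17]=2  'ceeafecbcbdacadadeebfbdbbacefebbe'
  #18 SA[18]=28  'cefebbe'
  #19 SA[19]=12  'dacadadeebfbdbbacefebbe'
  #20 SA[20]=16  'dadeebfbdbbacefebbe'
  #21 SA[21]=24  'dbbacefebbe'
  #22 SA[22]=18  'deebfbdbbacefebbe'
  #23 SA[23]=34  'e'
  #24 SA[24]=4  'eafecbcbdacadadeebfbdbbacefebbe'
  #25 SA[25]=31  'ebbe'
  #26 SA[26]=0  'ebceeafecbcbdacadadeebfbdbbacefebbe'
  #27 SA[27]=20  'ebfbdbbacefebbe'
  #28 SA[28]=7  'ecbcbdacadadeebfbdbbacefebbe'
  #29 SA[29]=3  'eeafecbcbdacadadeebfbdbbacefebbe'
  #30 SA[30]=19  'eebfbdbbacefebbe'
  #31 SA[31]=29  'efebbe'
  #32 SA[32]=22  'fbdbbacefebbe'
  #33 SA[33]=30  'febbe'
  #34 SA[34]=6  'fecbcbdacadadeebfbdbbacefebbe'

[13, 27, 15, 17, 5, 26, 25, 32, 9, 1, 11, 23, 33, 21, 14, 8, 10, 2, 28, 12, 16, 24, 18, 34, 4, 31, 0, 20, 7, 3, 19, 29, 22, 30, 6]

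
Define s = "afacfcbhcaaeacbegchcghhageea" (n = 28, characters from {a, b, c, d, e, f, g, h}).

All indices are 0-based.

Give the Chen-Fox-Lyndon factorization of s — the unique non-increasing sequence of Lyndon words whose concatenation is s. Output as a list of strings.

emit factor 1: 'af' (i=0, period=2)
emit factor 2: 'acfcbhc' (i=2, period=7)
emit factor 3: 'aaeacbegchcghhagee' (i=9, period=18)
emit factor 4: 'a' (i=27, period=1)

["af", "acfcbhc", "aaeacbegchcghhagee", "a"]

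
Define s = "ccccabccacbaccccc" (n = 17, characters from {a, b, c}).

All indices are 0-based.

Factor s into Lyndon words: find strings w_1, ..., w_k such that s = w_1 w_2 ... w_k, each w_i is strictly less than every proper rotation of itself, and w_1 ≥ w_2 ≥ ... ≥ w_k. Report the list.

["c", "c", "c", "c", "abccacbaccccc"]

emit factor 1: 'c' (i=0, period=1)
emit factor 2: 'c' (i=1, period=1)
emit factor 3: 'c' (i=2, period=1)
emit factor 4: 'c' (i=3, period=1)
emit factor 5: 'abccacbaccccc' (i=4, period=13)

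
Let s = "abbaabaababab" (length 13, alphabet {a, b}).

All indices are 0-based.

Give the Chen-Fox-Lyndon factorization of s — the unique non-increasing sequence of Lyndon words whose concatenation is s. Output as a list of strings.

["abb", "aabaababab"]

emit factor 1: 'abb' (i=0, period=3)
emit factor 2: 'aabaababab' (i=3, period=10)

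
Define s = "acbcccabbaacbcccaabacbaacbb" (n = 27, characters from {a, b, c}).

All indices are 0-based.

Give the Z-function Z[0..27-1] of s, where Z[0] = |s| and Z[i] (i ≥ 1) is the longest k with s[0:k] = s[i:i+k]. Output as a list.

[27, 0, 0, 0, 0, 0, 1, 0, 0, 1, 7, 0, 0, 0, 0, 0, 1, 1, 0, 3, 0, 0, 1, 3, 0, 0, 0]

Z[0]=27
i=1: outside box; Z[1]=0
i=2: outside box; Z[2]=0
i=3: outside box; Z[3]=0
i=4: outside box; Z[4]=0
i=5: outside box; Z[5]=0
i=6: outside box; Z[6]=1 extend→box=[6,7)
i=7: outside box; Z[7]=0
i=8: outside box; Z[8]=0
i=9: outside box; Z[9]=1 extend→box=[9,10)
i=10: outside box; Z[10]=7 extend→box=[10,17)
i=11: min(r-i=6, Z[1]=0)=0; Z[11]=0
i=12: min(r-i=5, Z[2]=0)=0; Z[12]=0
i=13: min(r-i=4, Z[3]=0)=0; Z[13]=0
i=14: min(r-i=3, Z[4]=0)=0; Z[14]=0
i=15: min(r-i=2, Z[5]=0)=0; Z[15]=0
i=16: min(r-i=1, Z[6]=1)=1; Z[16]=1
i=17: outside box; Z[17]=1 extend→box=[17,18)
i=18: outside box; Z[18]=0
i=19: outside box; Z[19]=3 extend→box=[19,22)
i=20: min(r-i=2, Z[1]=0)=0; Z[20]=0
i=21: min(r-i=1, Z[2]=0)=0; Z[21]=0
i=22: outside box; Z[22]=1 extend→box=[22,23)
i=23: outside box; Z[23]=3 extend→box=[23,26)
i=24: min(r-i=2, Z[1]=0)=0; Z[24]=0
i=25: min(r-i=1, Z[2]=0)=0; Z[25]=0
i=26: outside box; Z[26]=0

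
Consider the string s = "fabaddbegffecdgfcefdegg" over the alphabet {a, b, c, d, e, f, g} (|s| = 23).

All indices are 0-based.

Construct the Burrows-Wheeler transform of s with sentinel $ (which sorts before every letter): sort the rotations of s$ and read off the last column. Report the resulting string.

gfbadefdafcfcbd$gefggdee

rank  rotation                  last
    0  $fabaddbegffecdgfcefdegg  g
    1  abaddbegffecdgfcefdegg$f  f
    2  addbegffecdgfcefdegg$fab  b
    3  baddbegffecdgfcefdegg$fa  a
    4  begffecdgfcefdegg$fabadd  d
    5  cdgfcefdegg$fabaddbegffe  e
    6  cefdegg$fabaddbegffecdgf  f
    7  dbegffecdgfcefdegg$fabad  d
    8  ddbegffecdgfcefdegg$faba  a
    9  degg$fabaddbegffecdgfcef  f
   10  dgfcefdegg$fabaddbegffec  c
   11  ecdgfcefdegg$fabaddbegff  f
   12  efdegg$fabaddbegffecdgfc  c
   13  egffecdgfcefdegg$fabaddb  b
   14  egg$fabaddbegffecdgfcefd  d
   15  fabaddbegffecdgfcefdegg$  $
   16  fcefdegg$fabaddbegffecdg  g
   17  fdegg$fabaddbegffecdgfce  e
   18  fecdgfcefdegg$fabaddbegf  f
   19  ffecdgfcefdegg$fabaddbeg  g
   20  g$fabaddbegffecdgfcefdeg  g
   21  gfcefdegg$fabaddbegffecd  d
   22  gffecdgfcefdegg$fabaddbe  e
   23  gg$fabaddbegffecdgfcefde  e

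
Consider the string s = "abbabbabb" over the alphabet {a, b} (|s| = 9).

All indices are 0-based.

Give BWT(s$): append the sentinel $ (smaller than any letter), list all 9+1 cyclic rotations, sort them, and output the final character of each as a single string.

bbb$bbbaaa

rank  rotation    last
    0  $abbabbabb  b
    1  abb$abbabb  b
    2  abbabb$abb  b
    3  abbabbabb$  $
    4  b$abbabbab  b
    5  babb$abbab  b
    6  babbabb$ab  b
    7  bb$abbabba  a
    8  bbabb$abba  a
    9  bbabbabb$a  a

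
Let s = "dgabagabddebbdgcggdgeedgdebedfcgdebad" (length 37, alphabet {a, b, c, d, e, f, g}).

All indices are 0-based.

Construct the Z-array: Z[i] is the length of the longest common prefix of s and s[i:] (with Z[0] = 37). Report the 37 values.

[37, 0, 0, 0, 0, 0, 0, 0, 1, 1, 0, 0, 0, 2, 0, 0, 0, 0, 2, 0, 0, 0, 2, 0, 1, 0, 0, 0, 1, 0, 0, 0, 1, 0, 0, 0, 1]

Z[0]=37
i=1: i≥r, start 0; Z[1]=0
i=2: i≥r, start 0; Z[2]=0
i=3: i≥r, start 0; Z[3]=0
i=4: i≥r, start 0; Z[4]=0
i=5: i≥r, start 0; Z[5]=0
i=6: i≥r, start 0; Z[6]=0
i=7: i≥r, start 0; Z[7]=0
i=8: i≥r, start 0; Z[8]=1 grow→box=[8,9)
i=9: i≥r, start 0; Z[9]=1 grow→box=[9,10)
i=10: i≥r, start 0; Z[10]=0
i=11: i≥r, start 0; Z[11]=0
i=12: i≥r, start 0; Z[12]=0
i=13: i≥r, start 0; Z[13]=2 grow→box=[13,15)
i=14: min(r-i=1, Z[1]=0)=0; Z[14]=0
i=15: i≥r, start 0; Z[15]=0
i=16: i≥r, start 0; Z[16]=0
i=17: i≥r, start 0; Z[17]=0
i=18: i≥r, start 0; Z[18]=2 grow→box=[18,20)
i=19: min(r-i=1, Z[1]=0)=0; Z[19]=0
i=20: i≥r, start 0; Z[20]=0
i=21: i≥r, start 0; Z[21]=0
i=22: i≥r, start 0; Z[22]=2 grow→box=[22,24)
i=23: min(r-i=1, Z[1]=0)=0; Z[23]=0
i=24: i≥r, start 0; Z[24]=1 grow→box=[24,25)
i=25: i≥r, start 0; Z[25]=0
i=26: i≥r, start 0; Z[26]=0
i=27: i≥r, start 0; Z[27]=0
i=28: i≥r, start 0; Z[28]=1 grow→box=[28,29)
i=29: i≥r, start 0; Z[29]=0
i=30: i≥r, start 0; Z[30]=0
i=31: i≥r, start 0; Z[31]=0
i=32: i≥r, start 0; Z[32]=1 grow→box=[32,33)
i=33: i≥r, start 0; Z[33]=0
i=34: i≥r, start 0; Z[34]=0
i=35: i≥r, start 0; Z[35]=0
i=36: i≥r, start 0; Z[36]=1 grow→box=[36,37)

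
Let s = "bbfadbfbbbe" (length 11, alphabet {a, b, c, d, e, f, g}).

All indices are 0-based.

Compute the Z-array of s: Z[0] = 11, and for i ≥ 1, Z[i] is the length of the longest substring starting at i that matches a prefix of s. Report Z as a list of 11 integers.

[11, 1, 0, 0, 0, 1, 0, 2, 2, 1, 0]

Z[0]=11
i=1: fresh scan; Z[1]=1 scan→box=[1,2)
i=2: fresh scan; Z[2]=0
i=3: fresh scan; Z[3]=0
i=4: fresh scan; Z[4]=0
i=5: fresh scan; Z[5]=1 scan→box=[5,6)
i=6: fresh scan; Z[6]=0
i=7: fresh scan; Z[7]=2 scan→box=[7,9)
i=8: min(r-i=1, Z[1]=1)=1; Z[8]=2 scan→box=[8,10)
i=9: min(r-i=1, Z[1]=1)=1; Z[9]=1
i=10: fresh scan; Z[10]=0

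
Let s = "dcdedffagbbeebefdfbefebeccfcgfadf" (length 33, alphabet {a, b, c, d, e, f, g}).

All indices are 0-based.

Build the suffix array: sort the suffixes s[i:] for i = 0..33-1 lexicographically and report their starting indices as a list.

rank | idx | suffix
   0 |  30 | adf
   1 |   7 | agbbeebefdfbefebeccfcgfadf
   2 |   9 | bbeebefdfbefebeccfcgfadf
   3 |  22 | beccfcgfadf
   4 |  10 | beebefdfbefebeccfcgfadf
   5 |  13 | befdfbefebeccfcgfadf
   6 |  18 | befebeccfcgfadf
   7 |  24 | ccfcgfadf
   8 |   1 | cdedffagbbeebefdfbefebeccfcgfadf
   9 |  25 | cfcgfadf
  10 |  27 | cgfadf
  11 |   0 | dcdedffagbbeebefdfbefebeccfcgfadf
  12 |   2 | dedffagbbeebefdfbefebeccfcgfadf
  13 |  31 | df
  14 |  16 | dfbefebeccfcgfadf
  15 |   4 | dffagbbeebefdfbefebeccfcgfadf
  16 |  21 | ebeccfcgfadf
  17 |  12 | ebefdfbefebeccfcgfadf
  18 |  23 | eccfcgfadf
  19 |   3 | edffagbbeebefdfbefebeccfcgfadf
  20 |  11 | eebefdfbefebeccfcgfadf
  21 |  14 | efdfbefebeccfcgfadf
  22 |  19 | efebeccfcgfadf
  23 |  32 | f
  24 |  29 | fadf
  25 |   6 | fagbbeebefdfbefebeccfcgfadf
  26 |  17 | fbefebeccfcgfadf
  27 |  26 | fcgfadf
  28 |  15 | fdfbefebeccfcgfadf
  29 |  20 | febeccfcgfadf
  30 |   5 | ffagbbeebefdfbefebeccfcgfadf
  31 |   8 | gbbeebefdfbefebeccfcgfadf
  32 |  28 | gfadf

[30, 7, 9, 22, 10, 13, 18, 24, 1, 25, 27, 0, 2, 31, 16, 4, 21, 12, 23, 3, 11, 14, 19, 32, 29, 6, 17, 26, 15, 20, 5, 8, 28]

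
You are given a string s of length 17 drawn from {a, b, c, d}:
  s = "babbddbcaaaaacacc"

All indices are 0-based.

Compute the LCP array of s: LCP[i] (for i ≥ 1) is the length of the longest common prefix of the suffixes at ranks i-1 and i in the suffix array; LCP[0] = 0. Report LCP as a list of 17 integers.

rank | idx | suffix
   0 |   8 | aaaaacacc
   1 |   9 | aaaacacc
   2 |  10 | aaacacc
   3 |  11 | aacacc
   4 |   1 | abbddbcaaaaacacc
   5 |  12 | acacc
   6 |  14 | acc
   7 |   0 | babbddbcaaaaacacc
   8 |   2 | bbddbcaaaaacacc
   9 |   6 | bcaaaaacacc
  10 |   3 | bddbcaaaaacacc
  11 |  16 | c
  12 |   7 | caaaaacacc
  13 |  13 | cacc
  14 |  15 | cc
  15 |   5 | dbcaaaaacacc
  16 |   4 | ddbcaaaaacacc

SA = [8, 9, 10, 11, 1, 12, 14, 0, 2, 6, 3, 16, 7, 13, 15, 5, 4]
rank  pair      lcp
   1  s[8:],s[9:]  4  'aaaa'
   2  s[9:],s[10:]  3  'aaa'
   3  s[10:],s[11:]  2  'aa'
   4  s[11:],s[1:]  1  'a'
   5  s[1:],s[12:]  1  'a'
   6  s[12:],s[14:]  2  'ac'
   7  s[14:],s[0:]  0  ''
   8  s[0:],s[2:]  1  'b'
   9  s[2:],s[6:]  1  'b'
  10  s[6:],s[3:]  1  'b'
  11  s[3:],s[16:]  0  ''
  12  s[16:],s[7:]  1  'c'
  13  s[7:],s[13:]  2  'ca'
  14  s[13:],s[15:]  1  'c'
  15  s[15:],s[5:]  0  ''
  16  s[5:],s[4:]  1  'd'

[0, 4, 3, 2, 1, 1, 2, 0, 1, 1, 1, 0, 1, 2, 1, 0, 1]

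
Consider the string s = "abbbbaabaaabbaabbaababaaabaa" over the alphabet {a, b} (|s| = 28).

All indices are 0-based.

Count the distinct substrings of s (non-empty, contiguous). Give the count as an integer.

314

sorted suffixes:
  #0 SA[0]=27  'a'
  #1 SA[1]=26  'aa'
  #2 SA[2]=22  'aaabaa'
  #3 SA[3]=8  'aaabbaabbaababaaabaa'
  #4 SA[4]=23  'aabaa'
  #5 SA[5]=5  'aabaaabbaabbaababaaabaa'
  #6 SA[6]=17  'aababaaabaa'
  #7 SA[7]=13  'aabbaababaaabaa'
  #8 SA[8]=9  'aabbaabbaababaaabaa'
  #9 SA[9]=24  'abaa'
  #10 SA[10]=20  'abaaabaa'
  #11 SA[11]=6  'abaaabbaabbaababaaabaa'
  #12 SA[12]=18  'ababaaabaa'
  #13 SA[13]=14  'abbaababaaabaa'
  #14 SA[14]=10  'abbaabbaababaaabaa'
  #15 SA[15]=0  'abbbbaabaaabbaabbaababaaabaa'
  #16 SA[16]=25  'baa'
  #17 SA[17]=21  'baaabaa'
  #18 SA[18]=7  'baaabbaabbaababaaabaa'
  #19 SA[19]=4  'baabaaabbaabbaababaaabaa'
  #20 SA[20]=16  'baababaaabaa'
  #21 SA[21]=12  'baabbaababaaabaa'
  #22 SA[22]=19  'babaaabaa'
  #23 SA[23]=3  'bbaabaaabbaabbaababaaabaa'
  #24 SA[24]=15  'bbaababaaabaa'
  #25 SA[25]=11  'bbaabbaababaaabaa'
  #26 SA[26]=2  'bbbaabaaabbaabbaababaaabaa'
  #27 SA[27]=1  'bbbbaabaaabbaabbaababaaabaa'

SA = [27, 26, 22, 8, 23, 5, 17, 13, 9, 24, 20, 6, 18, 14, 10, 0, 25, 21, 7, 4, 16, 12, 19, 3, 15, 11, 2, 1]
i: (SA[i-1],SA[i]) lcp shared
  1: (27,26) 1 'a'
  2: (26,22) 2 'aa'
  3: (22,8) 4 'aaab'
  4: (8,23) 2 'aa'
  5: (23,5) 5 'aabaa'
  6: (5,17) 4 'aaba'
  7: (17,13) 3 'aab'
  8: (13,9) 7 'aabbaab'
  9: (9,24) 1 'a'
  10: (24,20) 4 'abaa'
  11: (20,6) 6 'abaaab'
  12: (6,18) 3 'aba'
  13: (18,14) 2 'ab'
  14: (14,10) 6 'abbaab'
  15: (10,0) 3 'abb'
  16: (0,25) 0 ''
  17: (25,21) 3 'baa'
  18: (21,7) 5 'baaab'
  19: (7,4) 3 'baa'
  20: (4,16) 5 'baaba'
  21: (16,12) 4 'baab'
  22: (12,19) 2 'ba'
  23: (19,3) 1 'b'
  24: (3,15) 6 'bbaaba'
  25: (15,11) 5 'bbaab'
  26: (11,2) 2 'bb'
  27: (2,1) 3 'bbb'

n(n+1)/2 = 28·29/2 = 406
Σ LCP = 0 + 1 + 2 + 4 + 2 + 5 + 4 + 3 + 7 + 1 + 4 + 6 + 3 + 2 + 6 + 3 + 0 + 3 + 5 + 3 + 5 + 4 + 2 + 1 + 6 + 5 + 2 + 3 = 92
distinct = 406 − 92 = 314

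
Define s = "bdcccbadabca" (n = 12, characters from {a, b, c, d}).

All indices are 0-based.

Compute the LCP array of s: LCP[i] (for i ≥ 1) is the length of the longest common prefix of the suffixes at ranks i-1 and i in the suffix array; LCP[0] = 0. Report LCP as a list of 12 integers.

[0, 1, 1, 0, 1, 1, 0, 1, 1, 2, 0, 1]

rank | idx | suffix
   0 |  11 | a
   1 |   8 | abca
   2 |   6 | adabca
   3 |   5 | badabca
   4 |   9 | bca
   5 |   0 | bdcccbadabca
   6 |  10 | ca
   7 |   4 | cbadabca
   8 |   3 | ccbadabca
   9 |   2 | cccbadabca
  10 |   7 | dabca
  11 |   1 | dcccbadabca

SA = [11, 8, 6, 5, 9, 0, 10, 4, 3, 2, 7, 1]
i: (SA[i-1],SA[i]) lcp shared
  1: (11,8) 1 'a'
  2: (8,6) 1 'a'
  3: (6,5) 0 ''
  4: (5,9) 1 'b'
  5: (9,0) 1 'b'
  6: (0,10) 0 ''
  7: (10,4) 1 'c'
  8: (4,3) 1 'c'
  9: (3,2) 2 'cc'
  10: (2,7) 0 ''
  11: (7,1) 1 'd'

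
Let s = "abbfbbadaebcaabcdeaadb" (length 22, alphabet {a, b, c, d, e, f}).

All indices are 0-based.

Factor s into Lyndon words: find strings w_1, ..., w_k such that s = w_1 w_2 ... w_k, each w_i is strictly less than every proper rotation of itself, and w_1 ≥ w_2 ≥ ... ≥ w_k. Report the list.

emit factor 1: 'abbfbbadaebc' (i=0, period=12)
emit factor 2: 'aabcdeaadb' (i=12, period=10)

["abbfbbadaebc", "aabcdeaadb"]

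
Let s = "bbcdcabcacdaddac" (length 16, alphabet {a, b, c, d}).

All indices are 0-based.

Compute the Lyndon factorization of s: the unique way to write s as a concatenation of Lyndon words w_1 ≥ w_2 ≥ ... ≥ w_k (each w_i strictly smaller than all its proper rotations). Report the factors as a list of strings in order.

["bbcdc", "abcacdaddac"]

emit factor 1: 'bbcdc' (i=0, period=5)
emit factor 2: 'abcacdaddac' (i=5, period=11)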